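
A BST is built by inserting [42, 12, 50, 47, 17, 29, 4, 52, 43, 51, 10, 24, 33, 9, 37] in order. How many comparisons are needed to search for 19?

Search path for 19: 42 -> 12 -> 17 -> 29 -> 24
Found: False
Comparisons: 5


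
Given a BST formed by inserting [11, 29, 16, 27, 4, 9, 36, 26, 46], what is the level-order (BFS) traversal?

Tree insertion order: [11, 29, 16, 27, 4, 9, 36, 26, 46]
Tree (level-order array): [11, 4, 29, None, 9, 16, 36, None, None, None, 27, None, 46, 26]
BFS from the root, enqueuing left then right child of each popped node:
  queue [11] -> pop 11, enqueue [4, 29], visited so far: [11]
  queue [4, 29] -> pop 4, enqueue [9], visited so far: [11, 4]
  queue [29, 9] -> pop 29, enqueue [16, 36], visited so far: [11, 4, 29]
  queue [9, 16, 36] -> pop 9, enqueue [none], visited so far: [11, 4, 29, 9]
  queue [16, 36] -> pop 16, enqueue [27], visited so far: [11, 4, 29, 9, 16]
  queue [36, 27] -> pop 36, enqueue [46], visited so far: [11, 4, 29, 9, 16, 36]
  queue [27, 46] -> pop 27, enqueue [26], visited so far: [11, 4, 29, 9, 16, 36, 27]
  queue [46, 26] -> pop 46, enqueue [none], visited so far: [11, 4, 29, 9, 16, 36, 27, 46]
  queue [26] -> pop 26, enqueue [none], visited so far: [11, 4, 29, 9, 16, 36, 27, 46, 26]
Result: [11, 4, 29, 9, 16, 36, 27, 46, 26]


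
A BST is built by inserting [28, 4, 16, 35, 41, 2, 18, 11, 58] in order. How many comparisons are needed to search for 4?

Search path for 4: 28 -> 4
Found: True
Comparisons: 2


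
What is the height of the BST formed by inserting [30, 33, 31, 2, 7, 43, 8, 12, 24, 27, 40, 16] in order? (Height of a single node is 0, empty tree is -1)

Insertion order: [30, 33, 31, 2, 7, 43, 8, 12, 24, 27, 40, 16]
Tree (level-order array): [30, 2, 33, None, 7, 31, 43, None, 8, None, None, 40, None, None, 12, None, None, None, 24, 16, 27]
Compute height bottom-up (empty subtree = -1):
  height(16) = 1 + max(-1, -1) = 0
  height(27) = 1 + max(-1, -1) = 0
  height(24) = 1 + max(0, 0) = 1
  height(12) = 1 + max(-1, 1) = 2
  height(8) = 1 + max(-1, 2) = 3
  height(7) = 1 + max(-1, 3) = 4
  height(2) = 1 + max(-1, 4) = 5
  height(31) = 1 + max(-1, -1) = 0
  height(40) = 1 + max(-1, -1) = 0
  height(43) = 1 + max(0, -1) = 1
  height(33) = 1 + max(0, 1) = 2
  height(30) = 1 + max(5, 2) = 6
Height = 6


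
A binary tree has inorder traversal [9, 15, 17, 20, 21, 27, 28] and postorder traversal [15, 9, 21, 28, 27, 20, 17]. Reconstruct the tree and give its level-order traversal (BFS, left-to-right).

Inorder:   [9, 15, 17, 20, 21, 27, 28]
Postorder: [15, 9, 21, 28, 27, 20, 17]
Algorithm: postorder visits root last, so walk postorder right-to-left;
each value is the root of the current inorder slice — split it at that
value, recurse on the right subtree first, then the left.
Recursive splits:
  root=17; inorder splits into left=[9, 15], right=[20, 21, 27, 28]
  root=20; inorder splits into left=[], right=[21, 27, 28]
  root=27; inorder splits into left=[21], right=[28]
  root=28; inorder splits into left=[], right=[]
  root=21; inorder splits into left=[], right=[]
  root=9; inorder splits into left=[], right=[15]
  root=15; inorder splits into left=[], right=[]
Reconstructed level-order: [17, 9, 20, 15, 27, 21, 28]


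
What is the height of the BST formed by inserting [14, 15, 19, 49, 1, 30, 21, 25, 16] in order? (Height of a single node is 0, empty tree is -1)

Insertion order: [14, 15, 19, 49, 1, 30, 21, 25, 16]
Tree (level-order array): [14, 1, 15, None, None, None, 19, 16, 49, None, None, 30, None, 21, None, None, 25]
Compute height bottom-up (empty subtree = -1):
  height(1) = 1 + max(-1, -1) = 0
  height(16) = 1 + max(-1, -1) = 0
  height(25) = 1 + max(-1, -1) = 0
  height(21) = 1 + max(-1, 0) = 1
  height(30) = 1 + max(1, -1) = 2
  height(49) = 1 + max(2, -1) = 3
  height(19) = 1 + max(0, 3) = 4
  height(15) = 1 + max(-1, 4) = 5
  height(14) = 1 + max(0, 5) = 6
Height = 6


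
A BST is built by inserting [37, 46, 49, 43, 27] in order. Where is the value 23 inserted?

Starting tree (level order): [37, 27, 46, None, None, 43, 49]
Insertion path: 37 -> 27
Result: insert 23 as left child of 27
Final tree (level order): [37, 27, 46, 23, None, 43, 49]


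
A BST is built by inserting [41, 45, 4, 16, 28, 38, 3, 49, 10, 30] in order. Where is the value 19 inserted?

Starting tree (level order): [41, 4, 45, 3, 16, None, 49, None, None, 10, 28, None, None, None, None, None, 38, 30]
Insertion path: 41 -> 4 -> 16 -> 28
Result: insert 19 as left child of 28
Final tree (level order): [41, 4, 45, 3, 16, None, 49, None, None, 10, 28, None, None, None, None, 19, 38, None, None, 30]


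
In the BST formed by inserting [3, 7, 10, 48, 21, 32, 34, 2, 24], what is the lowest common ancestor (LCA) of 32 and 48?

Tree insertion order: [3, 7, 10, 48, 21, 32, 34, 2, 24]
Tree (level-order array): [3, 2, 7, None, None, None, 10, None, 48, 21, None, None, 32, 24, 34]
In a BST, the LCA of p=32, q=48 is the first node v on the
root-to-leaf path with p <= v <= q (go left if both < v, right if both > v).
Walk from root:
  at 3: both 32 and 48 > 3, go right
  at 7: both 32 and 48 > 7, go right
  at 10: both 32 and 48 > 10, go right
  at 48: 32 <= 48 <= 48, this is the LCA
LCA = 48


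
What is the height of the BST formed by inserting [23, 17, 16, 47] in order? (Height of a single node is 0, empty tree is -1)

Insertion order: [23, 17, 16, 47]
Tree (level-order array): [23, 17, 47, 16]
Compute height bottom-up (empty subtree = -1):
  height(16) = 1 + max(-1, -1) = 0
  height(17) = 1 + max(0, -1) = 1
  height(47) = 1 + max(-1, -1) = 0
  height(23) = 1 + max(1, 0) = 2
Height = 2


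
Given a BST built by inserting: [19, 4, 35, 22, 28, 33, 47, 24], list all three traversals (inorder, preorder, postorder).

Tree insertion order: [19, 4, 35, 22, 28, 33, 47, 24]
Tree (level-order array): [19, 4, 35, None, None, 22, 47, None, 28, None, None, 24, 33]
Inorder (L, root, R): [4, 19, 22, 24, 28, 33, 35, 47]
Preorder (root, L, R): [19, 4, 35, 22, 28, 24, 33, 47]
Postorder (L, R, root): [4, 24, 33, 28, 22, 47, 35, 19]


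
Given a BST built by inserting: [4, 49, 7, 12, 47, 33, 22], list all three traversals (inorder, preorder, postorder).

Tree insertion order: [4, 49, 7, 12, 47, 33, 22]
Tree (level-order array): [4, None, 49, 7, None, None, 12, None, 47, 33, None, 22]
Inorder (L, root, R): [4, 7, 12, 22, 33, 47, 49]
Preorder (root, L, R): [4, 49, 7, 12, 47, 33, 22]
Postorder (L, R, root): [22, 33, 47, 12, 7, 49, 4]


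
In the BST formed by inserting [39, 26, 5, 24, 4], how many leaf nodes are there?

Tree built from: [39, 26, 5, 24, 4]
Tree (level-order array): [39, 26, None, 5, None, 4, 24]
Rule: A leaf has 0 children.
Per-node child counts:
  node 39: 1 child(ren)
  node 26: 1 child(ren)
  node 5: 2 child(ren)
  node 4: 0 child(ren)
  node 24: 0 child(ren)
Matching nodes: [4, 24]
Count of leaf nodes: 2


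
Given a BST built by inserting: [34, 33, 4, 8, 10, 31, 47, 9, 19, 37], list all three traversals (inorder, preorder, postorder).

Tree insertion order: [34, 33, 4, 8, 10, 31, 47, 9, 19, 37]
Tree (level-order array): [34, 33, 47, 4, None, 37, None, None, 8, None, None, None, 10, 9, 31, None, None, 19]
Inorder (L, root, R): [4, 8, 9, 10, 19, 31, 33, 34, 37, 47]
Preorder (root, L, R): [34, 33, 4, 8, 10, 9, 31, 19, 47, 37]
Postorder (L, R, root): [9, 19, 31, 10, 8, 4, 33, 37, 47, 34]


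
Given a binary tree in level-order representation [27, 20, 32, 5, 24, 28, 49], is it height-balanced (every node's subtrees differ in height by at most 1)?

Tree (level-order array): [27, 20, 32, 5, 24, 28, 49]
Definition: a tree is height-balanced if, at every node, |h(left) - h(right)| <= 1 (empty subtree has height -1).
Bottom-up per-node check:
  node 5: h_left=-1, h_right=-1, diff=0 [OK], height=0
  node 24: h_left=-1, h_right=-1, diff=0 [OK], height=0
  node 20: h_left=0, h_right=0, diff=0 [OK], height=1
  node 28: h_left=-1, h_right=-1, diff=0 [OK], height=0
  node 49: h_left=-1, h_right=-1, diff=0 [OK], height=0
  node 32: h_left=0, h_right=0, diff=0 [OK], height=1
  node 27: h_left=1, h_right=1, diff=0 [OK], height=2
All nodes satisfy the balance condition.
Result: Balanced


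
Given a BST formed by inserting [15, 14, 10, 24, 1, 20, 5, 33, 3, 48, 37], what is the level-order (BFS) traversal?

Tree insertion order: [15, 14, 10, 24, 1, 20, 5, 33, 3, 48, 37]
Tree (level-order array): [15, 14, 24, 10, None, 20, 33, 1, None, None, None, None, 48, None, 5, 37, None, 3]
BFS from the root, enqueuing left then right child of each popped node:
  queue [15] -> pop 15, enqueue [14, 24], visited so far: [15]
  queue [14, 24] -> pop 14, enqueue [10], visited so far: [15, 14]
  queue [24, 10] -> pop 24, enqueue [20, 33], visited so far: [15, 14, 24]
  queue [10, 20, 33] -> pop 10, enqueue [1], visited so far: [15, 14, 24, 10]
  queue [20, 33, 1] -> pop 20, enqueue [none], visited so far: [15, 14, 24, 10, 20]
  queue [33, 1] -> pop 33, enqueue [48], visited so far: [15, 14, 24, 10, 20, 33]
  queue [1, 48] -> pop 1, enqueue [5], visited so far: [15, 14, 24, 10, 20, 33, 1]
  queue [48, 5] -> pop 48, enqueue [37], visited so far: [15, 14, 24, 10, 20, 33, 1, 48]
  queue [5, 37] -> pop 5, enqueue [3], visited so far: [15, 14, 24, 10, 20, 33, 1, 48, 5]
  queue [37, 3] -> pop 37, enqueue [none], visited so far: [15, 14, 24, 10, 20, 33, 1, 48, 5, 37]
  queue [3] -> pop 3, enqueue [none], visited so far: [15, 14, 24, 10, 20, 33, 1, 48, 5, 37, 3]
Result: [15, 14, 24, 10, 20, 33, 1, 48, 5, 37, 3]


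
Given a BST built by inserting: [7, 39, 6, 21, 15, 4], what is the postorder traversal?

Tree insertion order: [7, 39, 6, 21, 15, 4]
Tree (level-order array): [7, 6, 39, 4, None, 21, None, None, None, 15]
Postorder traversal: [4, 6, 15, 21, 39, 7]


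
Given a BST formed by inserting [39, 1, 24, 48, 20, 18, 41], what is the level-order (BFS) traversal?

Tree insertion order: [39, 1, 24, 48, 20, 18, 41]
Tree (level-order array): [39, 1, 48, None, 24, 41, None, 20, None, None, None, 18]
BFS from the root, enqueuing left then right child of each popped node:
  queue [39] -> pop 39, enqueue [1, 48], visited so far: [39]
  queue [1, 48] -> pop 1, enqueue [24], visited so far: [39, 1]
  queue [48, 24] -> pop 48, enqueue [41], visited so far: [39, 1, 48]
  queue [24, 41] -> pop 24, enqueue [20], visited so far: [39, 1, 48, 24]
  queue [41, 20] -> pop 41, enqueue [none], visited so far: [39, 1, 48, 24, 41]
  queue [20] -> pop 20, enqueue [18], visited so far: [39, 1, 48, 24, 41, 20]
  queue [18] -> pop 18, enqueue [none], visited so far: [39, 1, 48, 24, 41, 20, 18]
Result: [39, 1, 48, 24, 41, 20, 18]


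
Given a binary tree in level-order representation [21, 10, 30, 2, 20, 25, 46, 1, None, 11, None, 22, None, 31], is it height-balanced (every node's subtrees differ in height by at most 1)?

Tree (level-order array): [21, 10, 30, 2, 20, 25, 46, 1, None, 11, None, 22, None, 31]
Definition: a tree is height-balanced if, at every node, |h(left) - h(right)| <= 1 (empty subtree has height -1).
Bottom-up per-node check:
  node 1: h_left=-1, h_right=-1, diff=0 [OK], height=0
  node 2: h_left=0, h_right=-1, diff=1 [OK], height=1
  node 11: h_left=-1, h_right=-1, diff=0 [OK], height=0
  node 20: h_left=0, h_right=-1, diff=1 [OK], height=1
  node 10: h_left=1, h_right=1, diff=0 [OK], height=2
  node 22: h_left=-1, h_right=-1, diff=0 [OK], height=0
  node 25: h_left=0, h_right=-1, diff=1 [OK], height=1
  node 31: h_left=-1, h_right=-1, diff=0 [OK], height=0
  node 46: h_left=0, h_right=-1, diff=1 [OK], height=1
  node 30: h_left=1, h_right=1, diff=0 [OK], height=2
  node 21: h_left=2, h_right=2, diff=0 [OK], height=3
All nodes satisfy the balance condition.
Result: Balanced


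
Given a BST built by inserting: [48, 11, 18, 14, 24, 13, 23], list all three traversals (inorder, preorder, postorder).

Tree insertion order: [48, 11, 18, 14, 24, 13, 23]
Tree (level-order array): [48, 11, None, None, 18, 14, 24, 13, None, 23]
Inorder (L, root, R): [11, 13, 14, 18, 23, 24, 48]
Preorder (root, L, R): [48, 11, 18, 14, 13, 24, 23]
Postorder (L, R, root): [13, 14, 23, 24, 18, 11, 48]


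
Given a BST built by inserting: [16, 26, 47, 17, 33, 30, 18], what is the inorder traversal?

Tree insertion order: [16, 26, 47, 17, 33, 30, 18]
Tree (level-order array): [16, None, 26, 17, 47, None, 18, 33, None, None, None, 30]
Inorder traversal: [16, 17, 18, 26, 30, 33, 47]


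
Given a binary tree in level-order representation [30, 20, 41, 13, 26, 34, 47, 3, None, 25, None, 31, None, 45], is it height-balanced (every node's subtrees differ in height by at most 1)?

Tree (level-order array): [30, 20, 41, 13, 26, 34, 47, 3, None, 25, None, 31, None, 45]
Definition: a tree is height-balanced if, at every node, |h(left) - h(right)| <= 1 (empty subtree has height -1).
Bottom-up per-node check:
  node 3: h_left=-1, h_right=-1, diff=0 [OK], height=0
  node 13: h_left=0, h_right=-1, diff=1 [OK], height=1
  node 25: h_left=-1, h_right=-1, diff=0 [OK], height=0
  node 26: h_left=0, h_right=-1, diff=1 [OK], height=1
  node 20: h_left=1, h_right=1, diff=0 [OK], height=2
  node 31: h_left=-1, h_right=-1, diff=0 [OK], height=0
  node 34: h_left=0, h_right=-1, diff=1 [OK], height=1
  node 45: h_left=-1, h_right=-1, diff=0 [OK], height=0
  node 47: h_left=0, h_right=-1, diff=1 [OK], height=1
  node 41: h_left=1, h_right=1, diff=0 [OK], height=2
  node 30: h_left=2, h_right=2, diff=0 [OK], height=3
All nodes satisfy the balance condition.
Result: Balanced


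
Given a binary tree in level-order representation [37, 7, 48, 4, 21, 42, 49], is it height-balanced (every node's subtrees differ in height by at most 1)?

Tree (level-order array): [37, 7, 48, 4, 21, 42, 49]
Definition: a tree is height-balanced if, at every node, |h(left) - h(right)| <= 1 (empty subtree has height -1).
Bottom-up per-node check:
  node 4: h_left=-1, h_right=-1, diff=0 [OK], height=0
  node 21: h_left=-1, h_right=-1, diff=0 [OK], height=0
  node 7: h_left=0, h_right=0, diff=0 [OK], height=1
  node 42: h_left=-1, h_right=-1, diff=0 [OK], height=0
  node 49: h_left=-1, h_right=-1, diff=0 [OK], height=0
  node 48: h_left=0, h_right=0, diff=0 [OK], height=1
  node 37: h_left=1, h_right=1, diff=0 [OK], height=2
All nodes satisfy the balance condition.
Result: Balanced


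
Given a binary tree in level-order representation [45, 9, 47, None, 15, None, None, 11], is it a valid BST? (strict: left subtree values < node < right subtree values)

Level-order array: [45, 9, 47, None, 15, None, None, 11]
Validate using subtree bounds (lo, hi): at each node, require lo < value < hi,
then recurse left with hi=value and right with lo=value.
Preorder trace (stopping at first violation):
  at node 45 with bounds (-inf, +inf): OK
  at node 9 with bounds (-inf, 45): OK
  at node 15 with bounds (9, 45): OK
  at node 11 with bounds (9, 15): OK
  at node 47 with bounds (45, +inf): OK
No violation found at any node.
Result: Valid BST


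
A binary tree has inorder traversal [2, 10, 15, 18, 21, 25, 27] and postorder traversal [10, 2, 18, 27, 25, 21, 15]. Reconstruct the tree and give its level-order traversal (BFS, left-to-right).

Inorder:   [2, 10, 15, 18, 21, 25, 27]
Postorder: [10, 2, 18, 27, 25, 21, 15]
Algorithm: postorder visits root last, so walk postorder right-to-left;
each value is the root of the current inorder slice — split it at that
value, recurse on the right subtree first, then the left.
Recursive splits:
  root=15; inorder splits into left=[2, 10], right=[18, 21, 25, 27]
  root=21; inorder splits into left=[18], right=[25, 27]
  root=25; inorder splits into left=[], right=[27]
  root=27; inorder splits into left=[], right=[]
  root=18; inorder splits into left=[], right=[]
  root=2; inorder splits into left=[], right=[10]
  root=10; inorder splits into left=[], right=[]
Reconstructed level-order: [15, 2, 21, 10, 18, 25, 27]


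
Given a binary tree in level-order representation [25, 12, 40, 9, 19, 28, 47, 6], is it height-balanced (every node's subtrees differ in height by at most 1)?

Tree (level-order array): [25, 12, 40, 9, 19, 28, 47, 6]
Definition: a tree is height-balanced if, at every node, |h(left) - h(right)| <= 1 (empty subtree has height -1).
Bottom-up per-node check:
  node 6: h_left=-1, h_right=-1, diff=0 [OK], height=0
  node 9: h_left=0, h_right=-1, diff=1 [OK], height=1
  node 19: h_left=-1, h_right=-1, diff=0 [OK], height=0
  node 12: h_left=1, h_right=0, diff=1 [OK], height=2
  node 28: h_left=-1, h_right=-1, diff=0 [OK], height=0
  node 47: h_left=-1, h_right=-1, diff=0 [OK], height=0
  node 40: h_left=0, h_right=0, diff=0 [OK], height=1
  node 25: h_left=2, h_right=1, diff=1 [OK], height=3
All nodes satisfy the balance condition.
Result: Balanced


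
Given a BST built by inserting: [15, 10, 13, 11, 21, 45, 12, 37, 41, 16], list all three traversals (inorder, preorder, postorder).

Tree insertion order: [15, 10, 13, 11, 21, 45, 12, 37, 41, 16]
Tree (level-order array): [15, 10, 21, None, 13, 16, 45, 11, None, None, None, 37, None, None, 12, None, 41]
Inorder (L, root, R): [10, 11, 12, 13, 15, 16, 21, 37, 41, 45]
Preorder (root, L, R): [15, 10, 13, 11, 12, 21, 16, 45, 37, 41]
Postorder (L, R, root): [12, 11, 13, 10, 16, 41, 37, 45, 21, 15]


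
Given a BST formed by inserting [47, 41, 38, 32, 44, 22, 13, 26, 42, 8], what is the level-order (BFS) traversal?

Tree insertion order: [47, 41, 38, 32, 44, 22, 13, 26, 42, 8]
Tree (level-order array): [47, 41, None, 38, 44, 32, None, 42, None, 22, None, None, None, 13, 26, 8]
BFS from the root, enqueuing left then right child of each popped node:
  queue [47] -> pop 47, enqueue [41], visited so far: [47]
  queue [41] -> pop 41, enqueue [38, 44], visited so far: [47, 41]
  queue [38, 44] -> pop 38, enqueue [32], visited so far: [47, 41, 38]
  queue [44, 32] -> pop 44, enqueue [42], visited so far: [47, 41, 38, 44]
  queue [32, 42] -> pop 32, enqueue [22], visited so far: [47, 41, 38, 44, 32]
  queue [42, 22] -> pop 42, enqueue [none], visited so far: [47, 41, 38, 44, 32, 42]
  queue [22] -> pop 22, enqueue [13, 26], visited so far: [47, 41, 38, 44, 32, 42, 22]
  queue [13, 26] -> pop 13, enqueue [8], visited so far: [47, 41, 38, 44, 32, 42, 22, 13]
  queue [26, 8] -> pop 26, enqueue [none], visited so far: [47, 41, 38, 44, 32, 42, 22, 13, 26]
  queue [8] -> pop 8, enqueue [none], visited so far: [47, 41, 38, 44, 32, 42, 22, 13, 26, 8]
Result: [47, 41, 38, 44, 32, 42, 22, 13, 26, 8]


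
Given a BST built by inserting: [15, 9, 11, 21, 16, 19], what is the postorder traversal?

Tree insertion order: [15, 9, 11, 21, 16, 19]
Tree (level-order array): [15, 9, 21, None, 11, 16, None, None, None, None, 19]
Postorder traversal: [11, 9, 19, 16, 21, 15]


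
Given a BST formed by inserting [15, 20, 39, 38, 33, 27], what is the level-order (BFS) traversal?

Tree insertion order: [15, 20, 39, 38, 33, 27]
Tree (level-order array): [15, None, 20, None, 39, 38, None, 33, None, 27]
BFS from the root, enqueuing left then right child of each popped node:
  queue [15] -> pop 15, enqueue [20], visited so far: [15]
  queue [20] -> pop 20, enqueue [39], visited so far: [15, 20]
  queue [39] -> pop 39, enqueue [38], visited so far: [15, 20, 39]
  queue [38] -> pop 38, enqueue [33], visited so far: [15, 20, 39, 38]
  queue [33] -> pop 33, enqueue [27], visited so far: [15, 20, 39, 38, 33]
  queue [27] -> pop 27, enqueue [none], visited so far: [15, 20, 39, 38, 33, 27]
Result: [15, 20, 39, 38, 33, 27]


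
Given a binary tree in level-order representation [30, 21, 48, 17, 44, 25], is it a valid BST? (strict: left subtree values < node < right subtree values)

Level-order array: [30, 21, 48, 17, 44, 25]
Validate using subtree bounds (lo, hi): at each node, require lo < value < hi,
then recurse left with hi=value and right with lo=value.
Preorder trace (stopping at first violation):
  at node 30 with bounds (-inf, +inf): OK
  at node 21 with bounds (-inf, 30): OK
  at node 17 with bounds (-inf, 21): OK
  at node 44 with bounds (21, 30): VIOLATION
Node 44 violates its bound: not (21 < 44 < 30).
Result: Not a valid BST


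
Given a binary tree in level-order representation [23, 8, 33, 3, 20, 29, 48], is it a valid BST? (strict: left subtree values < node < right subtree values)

Level-order array: [23, 8, 33, 3, 20, 29, 48]
Validate using subtree bounds (lo, hi): at each node, require lo < value < hi,
then recurse left with hi=value and right with lo=value.
Preorder trace (stopping at first violation):
  at node 23 with bounds (-inf, +inf): OK
  at node 8 with bounds (-inf, 23): OK
  at node 3 with bounds (-inf, 8): OK
  at node 20 with bounds (8, 23): OK
  at node 33 with bounds (23, +inf): OK
  at node 29 with bounds (23, 33): OK
  at node 48 with bounds (33, +inf): OK
No violation found at any node.
Result: Valid BST


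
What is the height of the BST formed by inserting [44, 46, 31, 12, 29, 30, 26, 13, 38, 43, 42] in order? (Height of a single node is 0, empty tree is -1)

Insertion order: [44, 46, 31, 12, 29, 30, 26, 13, 38, 43, 42]
Tree (level-order array): [44, 31, 46, 12, 38, None, None, None, 29, None, 43, 26, 30, 42, None, 13]
Compute height bottom-up (empty subtree = -1):
  height(13) = 1 + max(-1, -1) = 0
  height(26) = 1 + max(0, -1) = 1
  height(30) = 1 + max(-1, -1) = 0
  height(29) = 1 + max(1, 0) = 2
  height(12) = 1 + max(-1, 2) = 3
  height(42) = 1 + max(-1, -1) = 0
  height(43) = 1 + max(0, -1) = 1
  height(38) = 1 + max(-1, 1) = 2
  height(31) = 1 + max(3, 2) = 4
  height(46) = 1 + max(-1, -1) = 0
  height(44) = 1 + max(4, 0) = 5
Height = 5


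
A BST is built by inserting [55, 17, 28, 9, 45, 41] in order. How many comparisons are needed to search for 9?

Search path for 9: 55 -> 17 -> 9
Found: True
Comparisons: 3


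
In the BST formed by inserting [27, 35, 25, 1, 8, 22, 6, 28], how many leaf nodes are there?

Tree built from: [27, 35, 25, 1, 8, 22, 6, 28]
Tree (level-order array): [27, 25, 35, 1, None, 28, None, None, 8, None, None, 6, 22]
Rule: A leaf has 0 children.
Per-node child counts:
  node 27: 2 child(ren)
  node 25: 1 child(ren)
  node 1: 1 child(ren)
  node 8: 2 child(ren)
  node 6: 0 child(ren)
  node 22: 0 child(ren)
  node 35: 1 child(ren)
  node 28: 0 child(ren)
Matching nodes: [6, 22, 28]
Count of leaf nodes: 3


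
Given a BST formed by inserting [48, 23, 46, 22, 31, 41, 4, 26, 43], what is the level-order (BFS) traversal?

Tree insertion order: [48, 23, 46, 22, 31, 41, 4, 26, 43]
Tree (level-order array): [48, 23, None, 22, 46, 4, None, 31, None, None, None, 26, 41, None, None, None, 43]
BFS from the root, enqueuing left then right child of each popped node:
  queue [48] -> pop 48, enqueue [23], visited so far: [48]
  queue [23] -> pop 23, enqueue [22, 46], visited so far: [48, 23]
  queue [22, 46] -> pop 22, enqueue [4], visited so far: [48, 23, 22]
  queue [46, 4] -> pop 46, enqueue [31], visited so far: [48, 23, 22, 46]
  queue [4, 31] -> pop 4, enqueue [none], visited so far: [48, 23, 22, 46, 4]
  queue [31] -> pop 31, enqueue [26, 41], visited so far: [48, 23, 22, 46, 4, 31]
  queue [26, 41] -> pop 26, enqueue [none], visited so far: [48, 23, 22, 46, 4, 31, 26]
  queue [41] -> pop 41, enqueue [43], visited so far: [48, 23, 22, 46, 4, 31, 26, 41]
  queue [43] -> pop 43, enqueue [none], visited so far: [48, 23, 22, 46, 4, 31, 26, 41, 43]
Result: [48, 23, 22, 46, 4, 31, 26, 41, 43]


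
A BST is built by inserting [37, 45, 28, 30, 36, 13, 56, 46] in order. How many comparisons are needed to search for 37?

Search path for 37: 37
Found: True
Comparisons: 1


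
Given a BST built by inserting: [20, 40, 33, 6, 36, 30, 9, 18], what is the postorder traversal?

Tree insertion order: [20, 40, 33, 6, 36, 30, 9, 18]
Tree (level-order array): [20, 6, 40, None, 9, 33, None, None, 18, 30, 36]
Postorder traversal: [18, 9, 6, 30, 36, 33, 40, 20]


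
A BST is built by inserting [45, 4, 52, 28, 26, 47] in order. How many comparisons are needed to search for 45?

Search path for 45: 45
Found: True
Comparisons: 1


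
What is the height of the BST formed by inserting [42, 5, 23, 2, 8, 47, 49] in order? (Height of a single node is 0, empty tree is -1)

Insertion order: [42, 5, 23, 2, 8, 47, 49]
Tree (level-order array): [42, 5, 47, 2, 23, None, 49, None, None, 8]
Compute height bottom-up (empty subtree = -1):
  height(2) = 1 + max(-1, -1) = 0
  height(8) = 1 + max(-1, -1) = 0
  height(23) = 1 + max(0, -1) = 1
  height(5) = 1 + max(0, 1) = 2
  height(49) = 1 + max(-1, -1) = 0
  height(47) = 1 + max(-1, 0) = 1
  height(42) = 1 + max(2, 1) = 3
Height = 3


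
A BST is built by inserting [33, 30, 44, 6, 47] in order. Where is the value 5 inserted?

Starting tree (level order): [33, 30, 44, 6, None, None, 47]
Insertion path: 33 -> 30 -> 6
Result: insert 5 as left child of 6
Final tree (level order): [33, 30, 44, 6, None, None, 47, 5]


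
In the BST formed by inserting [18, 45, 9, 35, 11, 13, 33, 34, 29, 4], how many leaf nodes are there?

Tree built from: [18, 45, 9, 35, 11, 13, 33, 34, 29, 4]
Tree (level-order array): [18, 9, 45, 4, 11, 35, None, None, None, None, 13, 33, None, None, None, 29, 34]
Rule: A leaf has 0 children.
Per-node child counts:
  node 18: 2 child(ren)
  node 9: 2 child(ren)
  node 4: 0 child(ren)
  node 11: 1 child(ren)
  node 13: 0 child(ren)
  node 45: 1 child(ren)
  node 35: 1 child(ren)
  node 33: 2 child(ren)
  node 29: 0 child(ren)
  node 34: 0 child(ren)
Matching nodes: [4, 13, 29, 34]
Count of leaf nodes: 4


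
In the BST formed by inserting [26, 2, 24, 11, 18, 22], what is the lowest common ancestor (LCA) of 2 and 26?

Tree insertion order: [26, 2, 24, 11, 18, 22]
Tree (level-order array): [26, 2, None, None, 24, 11, None, None, 18, None, 22]
In a BST, the LCA of p=2, q=26 is the first node v on the
root-to-leaf path with p <= v <= q (go left if both < v, right if both > v).
Walk from root:
  at 26: 2 <= 26 <= 26, this is the LCA
LCA = 26


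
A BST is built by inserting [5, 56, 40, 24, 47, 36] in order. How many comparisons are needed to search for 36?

Search path for 36: 5 -> 56 -> 40 -> 24 -> 36
Found: True
Comparisons: 5


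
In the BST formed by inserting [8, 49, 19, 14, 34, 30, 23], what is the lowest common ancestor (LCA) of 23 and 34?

Tree insertion order: [8, 49, 19, 14, 34, 30, 23]
Tree (level-order array): [8, None, 49, 19, None, 14, 34, None, None, 30, None, 23]
In a BST, the LCA of p=23, q=34 is the first node v on the
root-to-leaf path with p <= v <= q (go left if both < v, right if both > v).
Walk from root:
  at 8: both 23 and 34 > 8, go right
  at 49: both 23 and 34 < 49, go left
  at 19: both 23 and 34 > 19, go right
  at 34: 23 <= 34 <= 34, this is the LCA
LCA = 34


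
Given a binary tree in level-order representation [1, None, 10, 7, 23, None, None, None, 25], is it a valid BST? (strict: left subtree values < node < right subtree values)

Level-order array: [1, None, 10, 7, 23, None, None, None, 25]
Validate using subtree bounds (lo, hi): at each node, require lo < value < hi,
then recurse left with hi=value and right with lo=value.
Preorder trace (stopping at first violation):
  at node 1 with bounds (-inf, +inf): OK
  at node 10 with bounds (1, +inf): OK
  at node 7 with bounds (1, 10): OK
  at node 23 with bounds (10, +inf): OK
  at node 25 with bounds (23, +inf): OK
No violation found at any node.
Result: Valid BST


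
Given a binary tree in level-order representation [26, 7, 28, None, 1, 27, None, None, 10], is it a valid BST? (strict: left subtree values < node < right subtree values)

Level-order array: [26, 7, 28, None, 1, 27, None, None, 10]
Validate using subtree bounds (lo, hi): at each node, require lo < value < hi,
then recurse left with hi=value and right with lo=value.
Preorder trace (stopping at first violation):
  at node 26 with bounds (-inf, +inf): OK
  at node 7 with bounds (-inf, 26): OK
  at node 1 with bounds (7, 26): VIOLATION
Node 1 violates its bound: not (7 < 1 < 26).
Result: Not a valid BST


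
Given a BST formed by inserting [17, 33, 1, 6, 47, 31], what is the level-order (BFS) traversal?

Tree insertion order: [17, 33, 1, 6, 47, 31]
Tree (level-order array): [17, 1, 33, None, 6, 31, 47]
BFS from the root, enqueuing left then right child of each popped node:
  queue [17] -> pop 17, enqueue [1, 33], visited so far: [17]
  queue [1, 33] -> pop 1, enqueue [6], visited so far: [17, 1]
  queue [33, 6] -> pop 33, enqueue [31, 47], visited so far: [17, 1, 33]
  queue [6, 31, 47] -> pop 6, enqueue [none], visited so far: [17, 1, 33, 6]
  queue [31, 47] -> pop 31, enqueue [none], visited so far: [17, 1, 33, 6, 31]
  queue [47] -> pop 47, enqueue [none], visited so far: [17, 1, 33, 6, 31, 47]
Result: [17, 1, 33, 6, 31, 47]


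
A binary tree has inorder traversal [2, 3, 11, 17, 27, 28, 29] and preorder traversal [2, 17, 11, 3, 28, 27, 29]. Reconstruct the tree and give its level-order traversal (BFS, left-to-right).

Inorder:  [2, 3, 11, 17, 27, 28, 29]
Preorder: [2, 17, 11, 3, 28, 27, 29]
Algorithm: preorder visits root first, so consume preorder in order;
for each root, split the current inorder slice at that value into
left-subtree inorder and right-subtree inorder, then recurse.
Recursive splits:
  root=2; inorder splits into left=[], right=[3, 11, 17, 27, 28, 29]
  root=17; inorder splits into left=[3, 11], right=[27, 28, 29]
  root=11; inorder splits into left=[3], right=[]
  root=3; inorder splits into left=[], right=[]
  root=28; inorder splits into left=[27], right=[29]
  root=27; inorder splits into left=[], right=[]
  root=29; inorder splits into left=[], right=[]
Reconstructed level-order: [2, 17, 11, 28, 3, 27, 29]


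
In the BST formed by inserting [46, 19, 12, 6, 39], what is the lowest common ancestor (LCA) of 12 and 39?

Tree insertion order: [46, 19, 12, 6, 39]
Tree (level-order array): [46, 19, None, 12, 39, 6]
In a BST, the LCA of p=12, q=39 is the first node v on the
root-to-leaf path with p <= v <= q (go left if both < v, right if both > v).
Walk from root:
  at 46: both 12 and 39 < 46, go left
  at 19: 12 <= 19 <= 39, this is the LCA
LCA = 19


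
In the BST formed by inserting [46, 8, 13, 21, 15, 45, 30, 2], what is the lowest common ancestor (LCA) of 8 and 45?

Tree insertion order: [46, 8, 13, 21, 15, 45, 30, 2]
Tree (level-order array): [46, 8, None, 2, 13, None, None, None, 21, 15, 45, None, None, 30]
In a BST, the LCA of p=8, q=45 is the first node v on the
root-to-leaf path with p <= v <= q (go left if both < v, right if both > v).
Walk from root:
  at 46: both 8 and 45 < 46, go left
  at 8: 8 <= 8 <= 45, this is the LCA
LCA = 8


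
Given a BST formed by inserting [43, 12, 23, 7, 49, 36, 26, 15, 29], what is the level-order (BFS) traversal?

Tree insertion order: [43, 12, 23, 7, 49, 36, 26, 15, 29]
Tree (level-order array): [43, 12, 49, 7, 23, None, None, None, None, 15, 36, None, None, 26, None, None, 29]
BFS from the root, enqueuing left then right child of each popped node:
  queue [43] -> pop 43, enqueue [12, 49], visited so far: [43]
  queue [12, 49] -> pop 12, enqueue [7, 23], visited so far: [43, 12]
  queue [49, 7, 23] -> pop 49, enqueue [none], visited so far: [43, 12, 49]
  queue [7, 23] -> pop 7, enqueue [none], visited so far: [43, 12, 49, 7]
  queue [23] -> pop 23, enqueue [15, 36], visited so far: [43, 12, 49, 7, 23]
  queue [15, 36] -> pop 15, enqueue [none], visited so far: [43, 12, 49, 7, 23, 15]
  queue [36] -> pop 36, enqueue [26], visited so far: [43, 12, 49, 7, 23, 15, 36]
  queue [26] -> pop 26, enqueue [29], visited so far: [43, 12, 49, 7, 23, 15, 36, 26]
  queue [29] -> pop 29, enqueue [none], visited so far: [43, 12, 49, 7, 23, 15, 36, 26, 29]
Result: [43, 12, 49, 7, 23, 15, 36, 26, 29]


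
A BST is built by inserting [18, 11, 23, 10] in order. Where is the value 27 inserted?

Starting tree (level order): [18, 11, 23, 10]
Insertion path: 18 -> 23
Result: insert 27 as right child of 23
Final tree (level order): [18, 11, 23, 10, None, None, 27]


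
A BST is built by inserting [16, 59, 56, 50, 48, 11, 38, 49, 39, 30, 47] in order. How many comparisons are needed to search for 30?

Search path for 30: 16 -> 59 -> 56 -> 50 -> 48 -> 38 -> 30
Found: True
Comparisons: 7


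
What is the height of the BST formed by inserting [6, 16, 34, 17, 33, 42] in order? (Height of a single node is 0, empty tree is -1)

Insertion order: [6, 16, 34, 17, 33, 42]
Tree (level-order array): [6, None, 16, None, 34, 17, 42, None, 33]
Compute height bottom-up (empty subtree = -1):
  height(33) = 1 + max(-1, -1) = 0
  height(17) = 1 + max(-1, 0) = 1
  height(42) = 1 + max(-1, -1) = 0
  height(34) = 1 + max(1, 0) = 2
  height(16) = 1 + max(-1, 2) = 3
  height(6) = 1 + max(-1, 3) = 4
Height = 4


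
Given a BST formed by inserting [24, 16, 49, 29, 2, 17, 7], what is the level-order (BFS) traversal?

Tree insertion order: [24, 16, 49, 29, 2, 17, 7]
Tree (level-order array): [24, 16, 49, 2, 17, 29, None, None, 7]
BFS from the root, enqueuing left then right child of each popped node:
  queue [24] -> pop 24, enqueue [16, 49], visited so far: [24]
  queue [16, 49] -> pop 16, enqueue [2, 17], visited so far: [24, 16]
  queue [49, 2, 17] -> pop 49, enqueue [29], visited so far: [24, 16, 49]
  queue [2, 17, 29] -> pop 2, enqueue [7], visited so far: [24, 16, 49, 2]
  queue [17, 29, 7] -> pop 17, enqueue [none], visited so far: [24, 16, 49, 2, 17]
  queue [29, 7] -> pop 29, enqueue [none], visited so far: [24, 16, 49, 2, 17, 29]
  queue [7] -> pop 7, enqueue [none], visited so far: [24, 16, 49, 2, 17, 29, 7]
Result: [24, 16, 49, 2, 17, 29, 7]


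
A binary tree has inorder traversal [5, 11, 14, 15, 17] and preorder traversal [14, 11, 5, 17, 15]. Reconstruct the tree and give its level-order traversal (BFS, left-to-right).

Inorder:  [5, 11, 14, 15, 17]
Preorder: [14, 11, 5, 17, 15]
Algorithm: preorder visits root first, so consume preorder in order;
for each root, split the current inorder slice at that value into
left-subtree inorder and right-subtree inorder, then recurse.
Recursive splits:
  root=14; inorder splits into left=[5, 11], right=[15, 17]
  root=11; inorder splits into left=[5], right=[]
  root=5; inorder splits into left=[], right=[]
  root=17; inorder splits into left=[15], right=[]
  root=15; inorder splits into left=[], right=[]
Reconstructed level-order: [14, 11, 17, 5, 15]


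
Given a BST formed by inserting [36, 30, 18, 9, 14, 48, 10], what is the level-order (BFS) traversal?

Tree insertion order: [36, 30, 18, 9, 14, 48, 10]
Tree (level-order array): [36, 30, 48, 18, None, None, None, 9, None, None, 14, 10]
BFS from the root, enqueuing left then right child of each popped node:
  queue [36] -> pop 36, enqueue [30, 48], visited so far: [36]
  queue [30, 48] -> pop 30, enqueue [18], visited so far: [36, 30]
  queue [48, 18] -> pop 48, enqueue [none], visited so far: [36, 30, 48]
  queue [18] -> pop 18, enqueue [9], visited so far: [36, 30, 48, 18]
  queue [9] -> pop 9, enqueue [14], visited so far: [36, 30, 48, 18, 9]
  queue [14] -> pop 14, enqueue [10], visited so far: [36, 30, 48, 18, 9, 14]
  queue [10] -> pop 10, enqueue [none], visited so far: [36, 30, 48, 18, 9, 14, 10]
Result: [36, 30, 48, 18, 9, 14, 10]


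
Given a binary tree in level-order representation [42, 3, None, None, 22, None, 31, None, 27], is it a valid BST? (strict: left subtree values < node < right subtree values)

Level-order array: [42, 3, None, None, 22, None, 31, None, 27]
Validate using subtree bounds (lo, hi): at each node, require lo < value < hi,
then recurse left with hi=value and right with lo=value.
Preorder trace (stopping at first violation):
  at node 42 with bounds (-inf, +inf): OK
  at node 3 with bounds (-inf, 42): OK
  at node 22 with bounds (3, 42): OK
  at node 31 with bounds (22, 42): OK
  at node 27 with bounds (31, 42): VIOLATION
Node 27 violates its bound: not (31 < 27 < 42).
Result: Not a valid BST


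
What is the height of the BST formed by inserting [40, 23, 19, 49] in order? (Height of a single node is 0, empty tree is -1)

Insertion order: [40, 23, 19, 49]
Tree (level-order array): [40, 23, 49, 19]
Compute height bottom-up (empty subtree = -1):
  height(19) = 1 + max(-1, -1) = 0
  height(23) = 1 + max(0, -1) = 1
  height(49) = 1 + max(-1, -1) = 0
  height(40) = 1 + max(1, 0) = 2
Height = 2


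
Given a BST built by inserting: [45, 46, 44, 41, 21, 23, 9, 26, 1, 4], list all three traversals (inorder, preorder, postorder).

Tree insertion order: [45, 46, 44, 41, 21, 23, 9, 26, 1, 4]
Tree (level-order array): [45, 44, 46, 41, None, None, None, 21, None, 9, 23, 1, None, None, 26, None, 4]
Inorder (L, root, R): [1, 4, 9, 21, 23, 26, 41, 44, 45, 46]
Preorder (root, L, R): [45, 44, 41, 21, 9, 1, 4, 23, 26, 46]
Postorder (L, R, root): [4, 1, 9, 26, 23, 21, 41, 44, 46, 45]


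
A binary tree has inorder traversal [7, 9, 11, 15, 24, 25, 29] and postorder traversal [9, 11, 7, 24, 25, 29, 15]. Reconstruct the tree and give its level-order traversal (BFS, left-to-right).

Inorder:   [7, 9, 11, 15, 24, 25, 29]
Postorder: [9, 11, 7, 24, 25, 29, 15]
Algorithm: postorder visits root last, so walk postorder right-to-left;
each value is the root of the current inorder slice — split it at that
value, recurse on the right subtree first, then the left.
Recursive splits:
  root=15; inorder splits into left=[7, 9, 11], right=[24, 25, 29]
  root=29; inorder splits into left=[24, 25], right=[]
  root=25; inorder splits into left=[24], right=[]
  root=24; inorder splits into left=[], right=[]
  root=7; inorder splits into left=[], right=[9, 11]
  root=11; inorder splits into left=[9], right=[]
  root=9; inorder splits into left=[], right=[]
Reconstructed level-order: [15, 7, 29, 11, 25, 9, 24]


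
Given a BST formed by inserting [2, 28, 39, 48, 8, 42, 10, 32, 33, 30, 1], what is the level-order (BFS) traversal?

Tree insertion order: [2, 28, 39, 48, 8, 42, 10, 32, 33, 30, 1]
Tree (level-order array): [2, 1, 28, None, None, 8, 39, None, 10, 32, 48, None, None, 30, 33, 42]
BFS from the root, enqueuing left then right child of each popped node:
  queue [2] -> pop 2, enqueue [1, 28], visited so far: [2]
  queue [1, 28] -> pop 1, enqueue [none], visited so far: [2, 1]
  queue [28] -> pop 28, enqueue [8, 39], visited so far: [2, 1, 28]
  queue [8, 39] -> pop 8, enqueue [10], visited so far: [2, 1, 28, 8]
  queue [39, 10] -> pop 39, enqueue [32, 48], visited so far: [2, 1, 28, 8, 39]
  queue [10, 32, 48] -> pop 10, enqueue [none], visited so far: [2, 1, 28, 8, 39, 10]
  queue [32, 48] -> pop 32, enqueue [30, 33], visited so far: [2, 1, 28, 8, 39, 10, 32]
  queue [48, 30, 33] -> pop 48, enqueue [42], visited so far: [2, 1, 28, 8, 39, 10, 32, 48]
  queue [30, 33, 42] -> pop 30, enqueue [none], visited so far: [2, 1, 28, 8, 39, 10, 32, 48, 30]
  queue [33, 42] -> pop 33, enqueue [none], visited so far: [2, 1, 28, 8, 39, 10, 32, 48, 30, 33]
  queue [42] -> pop 42, enqueue [none], visited so far: [2, 1, 28, 8, 39, 10, 32, 48, 30, 33, 42]
Result: [2, 1, 28, 8, 39, 10, 32, 48, 30, 33, 42]


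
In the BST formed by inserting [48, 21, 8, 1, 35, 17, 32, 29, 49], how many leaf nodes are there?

Tree built from: [48, 21, 8, 1, 35, 17, 32, 29, 49]
Tree (level-order array): [48, 21, 49, 8, 35, None, None, 1, 17, 32, None, None, None, None, None, 29]
Rule: A leaf has 0 children.
Per-node child counts:
  node 48: 2 child(ren)
  node 21: 2 child(ren)
  node 8: 2 child(ren)
  node 1: 0 child(ren)
  node 17: 0 child(ren)
  node 35: 1 child(ren)
  node 32: 1 child(ren)
  node 29: 0 child(ren)
  node 49: 0 child(ren)
Matching nodes: [1, 17, 29, 49]
Count of leaf nodes: 4


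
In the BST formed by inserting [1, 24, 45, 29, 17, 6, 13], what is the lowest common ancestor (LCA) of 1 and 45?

Tree insertion order: [1, 24, 45, 29, 17, 6, 13]
Tree (level-order array): [1, None, 24, 17, 45, 6, None, 29, None, None, 13]
In a BST, the LCA of p=1, q=45 is the first node v on the
root-to-leaf path with p <= v <= q (go left if both < v, right if both > v).
Walk from root:
  at 1: 1 <= 1 <= 45, this is the LCA
LCA = 1


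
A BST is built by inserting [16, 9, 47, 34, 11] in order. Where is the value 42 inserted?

Starting tree (level order): [16, 9, 47, None, 11, 34]
Insertion path: 16 -> 47 -> 34
Result: insert 42 as right child of 34
Final tree (level order): [16, 9, 47, None, 11, 34, None, None, None, None, 42]
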